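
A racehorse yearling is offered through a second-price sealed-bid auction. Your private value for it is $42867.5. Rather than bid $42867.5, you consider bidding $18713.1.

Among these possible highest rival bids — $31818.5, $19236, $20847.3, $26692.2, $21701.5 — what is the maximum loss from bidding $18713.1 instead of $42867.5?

$23631.5

$31818.5: truthful gives $11049, deviation gives $0 → loss $11049.
$19236: truthful gives $23631.5, deviation gives $0 → loss $23631.5.
$20847.3: truthful gives $22020.2, deviation gives $0 → loss $22020.2.
$26692.2: truthful gives $16175.3, deviation gives $0 → loss $16175.3.
$21701.5: truthful gives $21166, deviation gives $0 → loss $21166.
Maximum loss: $23631.5.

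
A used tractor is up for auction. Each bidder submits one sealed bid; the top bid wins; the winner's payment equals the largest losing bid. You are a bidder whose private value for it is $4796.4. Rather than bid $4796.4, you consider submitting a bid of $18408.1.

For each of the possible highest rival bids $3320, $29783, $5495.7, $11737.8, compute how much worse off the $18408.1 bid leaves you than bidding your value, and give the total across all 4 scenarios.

$7640.7

The deviation costs you only when the competing bid falls strictly between $4796.4 and $18408.1; elsewhere both bids give the same outcome.
$3320: outcomes coincide → loss $0.
$29783: outcomes coincide → loss $0.
$5495.7: truthful payoff $0, deviation payoff −$699.3 → loss $699.3.
$11737.8: truthful payoff $0, deviation payoff −$6941.4 → loss $6941.4.
Total loss = $699.3 + $6941.4 = $7640.7.
Because the price is fixed by the runner-up's bid, deviating from your value can only change a good outcome into a bad one — never the reverse.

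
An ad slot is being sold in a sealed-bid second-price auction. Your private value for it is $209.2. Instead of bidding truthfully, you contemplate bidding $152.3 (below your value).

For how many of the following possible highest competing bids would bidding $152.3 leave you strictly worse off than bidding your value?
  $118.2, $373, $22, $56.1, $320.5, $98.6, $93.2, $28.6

0

The deviation hurts exactly when the highest competing bid lies strictly between $152.3 and $209.2 — underbidding then forfeits a profitable win.
$118.2: below both → same outcome either way.
$373: above both → same outcome either way.
$22: below both → same outcome either way.
$56.1: below both → same outcome either way.
$320.5: above both → same outcome either way.
$98.6: below both → same outcome either way.
$93.2: below both → same outcome either way.
$28.6: below both → same outcome either way.
Count: 0.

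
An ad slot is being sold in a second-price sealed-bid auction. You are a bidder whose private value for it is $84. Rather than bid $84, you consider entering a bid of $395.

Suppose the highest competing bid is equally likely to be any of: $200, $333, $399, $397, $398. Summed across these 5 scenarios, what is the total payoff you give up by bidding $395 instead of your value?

$365

The deviation costs you only when the competing bid falls strictly between $84 and $395; elsewhere both bids give the same outcome.
$200: truthful payoff $0, deviation payoff −$116 → loss $116.
$333: truthful payoff $0, deviation payoff −$249 → loss $249.
$399: outcomes coincide → loss $0.
$397: outcomes coincide → loss $0.
$398: outcomes coincide → loss $0.
Total loss = $116 + $249 = $365.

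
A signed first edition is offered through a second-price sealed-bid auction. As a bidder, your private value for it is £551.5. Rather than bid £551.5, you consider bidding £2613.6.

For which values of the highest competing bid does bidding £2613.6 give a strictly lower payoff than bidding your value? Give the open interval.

If the competing bid is below £551.5, both bids win at the same price — no difference.
If it is above £2613.6, both bids lose — no difference.
If it lies strictly between £551.5 and £2613.6, bidding your value loses (payoff 0) while bidding £2613.6 wins at a price above your value (payoff negative).
So the deviation strictly hurts on the open interval (£551.5, £2613.6).

(£551.5, £2613.6)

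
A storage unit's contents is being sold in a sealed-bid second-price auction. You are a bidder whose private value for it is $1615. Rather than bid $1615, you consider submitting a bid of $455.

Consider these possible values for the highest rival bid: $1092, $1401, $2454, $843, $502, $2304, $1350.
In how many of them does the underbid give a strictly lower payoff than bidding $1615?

5

The deviation hurts exactly when the highest competing bid lies strictly between $455 and $1615 — underbidding then forfeits a profitable win.
$1092: inside the interval → strictly worse (loss $523).
$1401: inside the interval → strictly worse (loss $214).
$2454: above both → same outcome either way.
$843: inside the interval → strictly worse (loss $772).
$502: inside the interval → strictly worse (loss $1113).
$2304: above both → same outcome either way.
$1350: inside the interval → strictly worse (loss $265).
Count: 5.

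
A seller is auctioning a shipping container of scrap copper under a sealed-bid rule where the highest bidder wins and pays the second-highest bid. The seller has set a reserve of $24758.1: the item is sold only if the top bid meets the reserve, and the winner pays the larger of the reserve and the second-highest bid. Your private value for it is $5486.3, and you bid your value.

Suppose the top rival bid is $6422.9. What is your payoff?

$0

Your bid $5486.3 is below the highest competing bid $6422.9, so you lose. Payoff $0.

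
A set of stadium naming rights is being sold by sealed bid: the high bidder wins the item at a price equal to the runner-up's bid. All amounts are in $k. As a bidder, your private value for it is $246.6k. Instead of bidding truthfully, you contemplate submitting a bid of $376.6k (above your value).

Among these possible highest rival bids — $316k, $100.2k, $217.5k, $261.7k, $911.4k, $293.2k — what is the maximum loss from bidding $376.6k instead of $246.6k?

$69.4k

$316k: truthful gives $0k, deviation gives −$69.4k → loss $69.4k.
$100.2k: same outcome either way → loss $0k.
$217.5k: same outcome either way → loss $0k.
$261.7k: truthful gives $0k, deviation gives −$15.1k → loss $15.1k.
$911.4k: same outcome either way → loss $0k.
$293.2k: truthful gives $0k, deviation gives −$46.6k → loss $46.6k.
Maximum loss: $69.4k.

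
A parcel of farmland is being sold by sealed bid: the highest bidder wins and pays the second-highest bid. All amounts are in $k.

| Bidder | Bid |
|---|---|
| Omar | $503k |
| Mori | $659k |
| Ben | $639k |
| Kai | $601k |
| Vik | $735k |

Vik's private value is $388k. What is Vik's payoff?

−$271k

Highest bid: Vik at $735k, so Vik wins.
Second-highest bid: Mori at $659k — that is the price the winner pays.
Vik's payoff = value − price = $388k − $659k = −$271k.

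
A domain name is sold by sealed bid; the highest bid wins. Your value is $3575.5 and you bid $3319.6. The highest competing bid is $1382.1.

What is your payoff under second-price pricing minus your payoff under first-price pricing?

$1937.5

You have the highest bid, so you win under either rule.
Second-price: pay $1382.1 → payoff $2193.4.
First-price: pay your own bid $3319.6 → payoff $255.9.
Difference = $2193.4 − ($255.9) = $1937.5.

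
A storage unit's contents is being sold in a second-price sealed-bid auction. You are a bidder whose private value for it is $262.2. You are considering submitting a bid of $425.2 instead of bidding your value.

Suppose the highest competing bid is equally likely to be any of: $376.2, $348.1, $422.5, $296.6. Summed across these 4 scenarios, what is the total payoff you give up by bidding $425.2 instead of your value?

$394.6

The deviation costs you only when the competing bid falls strictly between $262.2 and $425.2; elsewhere both bids give the same outcome.
$376.2: truthful payoff $0, deviation payoff −$114 → loss $114.
$348.1: truthful payoff $0, deviation payoff −$85.9 → loss $85.9.
$422.5: truthful payoff $0, deviation payoff −$160.3 → loss $160.3.
$296.6: truthful payoff $0, deviation payoff −$34.4 → loss $34.4.
Total loss = $114 + $85.9 + $160.3 + $34.4 = $394.6.
Truthful bidding weakly dominates here: raising your bid can only win items priced above your value, and lowering it can only forfeit items priced below.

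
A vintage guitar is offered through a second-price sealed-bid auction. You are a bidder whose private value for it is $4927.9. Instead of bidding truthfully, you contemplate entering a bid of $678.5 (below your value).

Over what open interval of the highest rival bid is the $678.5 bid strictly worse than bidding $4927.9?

($678.5, $4927.9)

If the competing bid is below $678.5, both bids win at the same price — no difference.
If it is above $4927.9, both bids lose — no difference.
If it lies strictly between $678.5 and $4927.9, bidding your value wins at a price below your value (positive payoff) while bidding $678.5 loses (payoff 0).
So the deviation strictly hurts on the open interval ($678.5, $4927.9).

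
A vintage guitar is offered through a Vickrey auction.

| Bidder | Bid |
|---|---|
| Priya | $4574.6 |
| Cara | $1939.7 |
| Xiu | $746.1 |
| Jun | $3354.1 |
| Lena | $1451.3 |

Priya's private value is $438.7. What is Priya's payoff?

−$2915.4

Highest bid: Priya at $4574.6, so Priya wins.
Second-highest bid: Jun at $3354.1 — that is the price the winner pays.
Priya's payoff = value − price = $438.7 − $3354.1 = −$2915.4.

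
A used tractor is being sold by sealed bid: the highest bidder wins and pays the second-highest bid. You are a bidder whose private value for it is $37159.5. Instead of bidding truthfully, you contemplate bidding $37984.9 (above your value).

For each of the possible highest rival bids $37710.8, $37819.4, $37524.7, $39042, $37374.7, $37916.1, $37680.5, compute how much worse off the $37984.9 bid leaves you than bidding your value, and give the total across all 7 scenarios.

$3069.2

The deviation costs you only when the competing bid falls strictly between $37159.5 and $37984.9; elsewhere both bids give the same outcome.
$37710.8: truthful payoff $0, deviation payoff −$551.3 → loss $551.3.
$37819.4: truthful payoff $0, deviation payoff −$659.9 → loss $659.9.
$37524.7: truthful payoff $0, deviation payoff −$365.2 → loss $365.2.
$39042: outcomes coincide → loss $0.
$37374.7: truthful payoff $0, deviation payoff −$215.2 → loss $215.2.
$37916.1: truthful payoff $0, deviation payoff −$756.6 → loss $756.6.
$37680.5: truthful payoff $0, deviation payoff −$521 → loss $521.
Total loss = $551.3 + $659.9 + $365.2 + $215.2 + $756.6 + $521 = $3069.2.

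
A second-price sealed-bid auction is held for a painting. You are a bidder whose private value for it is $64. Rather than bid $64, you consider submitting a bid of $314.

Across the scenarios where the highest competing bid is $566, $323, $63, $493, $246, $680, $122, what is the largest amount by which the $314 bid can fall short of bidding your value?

$182

$566: same outcome either way → loss $0.
$323: same outcome either way → loss $0.
$63: same outcome either way → loss $0.
$493: same outcome either way → loss $0.
$246: truthful gives $0, deviation gives −$182 → loss $182.
$680: same outcome either way → loss $0.
$122: truthful gives $0, deviation gives −$58 → loss $58.
Maximum loss: $182.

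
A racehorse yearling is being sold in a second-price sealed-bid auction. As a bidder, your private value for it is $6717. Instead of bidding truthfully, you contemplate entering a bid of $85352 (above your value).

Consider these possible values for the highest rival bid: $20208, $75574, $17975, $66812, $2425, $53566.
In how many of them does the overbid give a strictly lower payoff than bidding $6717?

5

The deviation hurts exactly when the highest competing bid lies strictly between $6717 and $85352 — overbidding then wins at a price above your value.
$20208: inside the interval → strictly worse (loss $13491).
$75574: inside the interval → strictly worse (loss $68857).
$17975: inside the interval → strictly worse (loss $11258).
$66812: inside the interval → strictly worse (loss $60095).
$2425: below both → same outcome either way.
$53566: inside the interval → strictly worse (loss $46849).
Count: 5.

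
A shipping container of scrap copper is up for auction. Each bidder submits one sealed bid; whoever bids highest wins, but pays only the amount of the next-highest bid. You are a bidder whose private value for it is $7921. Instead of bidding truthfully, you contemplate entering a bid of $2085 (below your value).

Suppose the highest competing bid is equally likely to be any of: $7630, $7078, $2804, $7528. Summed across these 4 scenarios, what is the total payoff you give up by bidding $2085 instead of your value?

$6644

The deviation costs you only when the competing bid falls strictly between $2085 and $7921; elsewhere both bids give the same outcome.
$7630: truthful payoff $291, deviation payoff $0 → loss $291.
$7078: truthful payoff $843, deviation payoff $0 → loss $843.
$2804: truthful payoff $5117, deviation payoff $0 → loss $5117.
$7528: truthful payoff $393, deviation payoff $0 → loss $393.
Total loss = $291 + $843 + $5117 + $393 = $6644.
Truthful bidding weakly dominates here: raising your bid can only win items priced above your value, and lowering it can only forfeit items priced below.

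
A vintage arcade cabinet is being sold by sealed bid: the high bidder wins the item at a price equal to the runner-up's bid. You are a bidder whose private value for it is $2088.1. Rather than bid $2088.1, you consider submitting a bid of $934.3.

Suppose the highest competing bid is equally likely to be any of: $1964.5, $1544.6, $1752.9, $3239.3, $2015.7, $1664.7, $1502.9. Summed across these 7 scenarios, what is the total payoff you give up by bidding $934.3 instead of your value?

The deviation costs you only when the competing bid falls strictly between $934.3 and $2088.1; elsewhere both bids give the same outcome.
$1964.5: truthful payoff $123.6, deviation payoff $0 → loss $123.6.
$1544.6: truthful payoff $543.5, deviation payoff $0 → loss $543.5.
$1752.9: truthful payoff $335.2, deviation payoff $0 → loss $335.2.
$3239.3: outcomes coincide → loss $0.
$2015.7: truthful payoff $72.4, deviation payoff $0 → loss $72.4.
$1664.7: truthful payoff $423.4, deviation payoff $0 → loss $423.4.
$1502.9: truthful payoff $585.2, deviation payoff $0 → loss $585.2.
Total loss = $123.6 + $543.5 + $335.2 + $72.4 + $423.4 + $585.2 = $2083.3.

$2083.3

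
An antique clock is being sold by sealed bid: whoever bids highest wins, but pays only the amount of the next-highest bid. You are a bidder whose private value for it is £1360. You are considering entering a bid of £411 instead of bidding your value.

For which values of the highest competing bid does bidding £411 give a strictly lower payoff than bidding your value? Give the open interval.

(£411, £1360)

If the competing bid is below £411, both bids win at the same price — no difference.
If it is above £1360, both bids lose — no difference.
If it lies strictly between £411 and £1360, bidding your value wins at a price below your value (positive payoff) while bidding £411 loses (payoff 0).
So the deviation strictly hurts on the open interval (£411, £1360).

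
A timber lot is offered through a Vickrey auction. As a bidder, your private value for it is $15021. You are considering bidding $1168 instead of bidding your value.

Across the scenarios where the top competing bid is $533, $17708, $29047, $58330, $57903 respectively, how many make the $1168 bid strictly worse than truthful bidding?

The deviation hurts exactly when the highest competing bid lies strictly between $1168 and $15021 — underbidding then forfeits a profitable win.
$533: below both → same outcome either way.
$17708: above both → same outcome either way.
$29047: above both → same outcome either way.
$58330: above both → same outcome either way.
$57903: above both → same outcome either way.
Count: 0.

0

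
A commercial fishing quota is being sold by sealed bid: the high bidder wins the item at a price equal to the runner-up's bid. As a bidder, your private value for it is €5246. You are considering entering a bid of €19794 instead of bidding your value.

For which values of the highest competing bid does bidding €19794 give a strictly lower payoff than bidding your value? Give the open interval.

If the competing bid is below €5246, both bids win at the same price — no difference.
If it is above €19794, both bids lose — no difference.
If it lies strictly between €5246 and €19794, bidding your value loses (payoff 0) while bidding €19794 wins at a price above your value (payoff negative).
So the deviation strictly hurts on the open interval (€5246, €19794).

(€5246, €19794)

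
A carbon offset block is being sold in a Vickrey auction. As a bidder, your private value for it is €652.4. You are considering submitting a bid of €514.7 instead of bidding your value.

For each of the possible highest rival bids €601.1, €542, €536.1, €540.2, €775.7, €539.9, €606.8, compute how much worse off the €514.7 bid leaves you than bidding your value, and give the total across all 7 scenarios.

€548.3

The deviation costs you only when the competing bid falls strictly between €514.7 and €652.4; elsewhere both bids give the same outcome.
€601.1: truthful payoff €51.3, deviation payoff €0 → loss €51.3.
€542: truthful payoff €110.4, deviation payoff €0 → loss €110.4.
€536.1: truthful payoff €116.3, deviation payoff €0 → loss €116.3.
€540.2: truthful payoff €112.2, deviation payoff €0 → loss €112.2.
€775.7: outcomes coincide → loss €0.
€539.9: truthful payoff €112.5, deviation payoff €0 → loss €112.5.
€606.8: truthful payoff €45.6, deviation payoff €0 → loss €45.6.
Total loss = €51.3 + €110.4 + €116.3 + €112.2 + €112.5 + €45.6 = €548.3.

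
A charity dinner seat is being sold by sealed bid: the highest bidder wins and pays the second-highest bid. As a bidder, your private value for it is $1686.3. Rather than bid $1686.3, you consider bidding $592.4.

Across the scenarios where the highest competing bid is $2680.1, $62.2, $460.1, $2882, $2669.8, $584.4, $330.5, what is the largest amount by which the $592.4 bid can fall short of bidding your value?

$0

$2680.1: same outcome either way → loss $0.
$62.2: same outcome either way → loss $0.
$460.1: same outcome either way → loss $0.
$2882: same outcome either way → loss $0.
$2669.8: same outcome either way → loss $0.
$584.4: same outcome either way → loss $0.
$330.5: same outcome either way → loss $0.
Maximum loss: $0.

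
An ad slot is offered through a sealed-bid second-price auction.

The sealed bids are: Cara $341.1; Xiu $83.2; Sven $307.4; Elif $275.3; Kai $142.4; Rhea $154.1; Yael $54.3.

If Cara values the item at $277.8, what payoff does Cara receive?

Highest bid: Cara at $341.1, so Cara wins.
Second-highest bid: Sven at $307.4 — that is the price the winner pays.
Cara's payoff = value − price = $277.8 − $307.4 = −$29.6.

−$29.6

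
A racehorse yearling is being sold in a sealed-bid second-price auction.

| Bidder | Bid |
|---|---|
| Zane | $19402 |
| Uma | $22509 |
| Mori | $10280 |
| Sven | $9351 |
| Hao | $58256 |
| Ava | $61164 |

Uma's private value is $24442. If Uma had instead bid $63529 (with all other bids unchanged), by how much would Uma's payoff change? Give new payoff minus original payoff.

−$36722

The highest bid among the other bidders is $61164; Uma's bid doesn't change that.
Original bid $22509: Uma is not highest (top rival bid is $61164); payoff $0.
Alternative bid $63529: Uma is highest, pays the top rival bid $61164; payoff $24442 − $61164 = −$36722.
Change in payoff = −$36722 − ($0) = −$36722.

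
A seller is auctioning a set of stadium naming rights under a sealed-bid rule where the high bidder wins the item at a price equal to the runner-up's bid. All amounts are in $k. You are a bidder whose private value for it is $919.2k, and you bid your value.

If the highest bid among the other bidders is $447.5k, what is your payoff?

$471.7k

Your bid $919.2k exceeds the highest competing bid $447.5k, so you win.
In a second-price auction the winner pays the second-highest bid, $447.5k.
Payoff = value − price = $919.2k − $447.5k = $471.7k.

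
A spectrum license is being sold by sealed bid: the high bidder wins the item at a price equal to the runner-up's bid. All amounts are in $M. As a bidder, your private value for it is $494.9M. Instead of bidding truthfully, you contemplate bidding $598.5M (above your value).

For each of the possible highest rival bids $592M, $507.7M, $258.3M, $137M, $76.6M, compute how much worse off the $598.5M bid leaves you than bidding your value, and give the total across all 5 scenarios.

The deviation costs you only when the competing bid falls strictly between $494.9M and $598.5M; elsewhere both bids give the same outcome.
$592M: truthful payoff $0M, deviation payoff −$97.1M → loss $97.1M.
$507.7M: truthful payoff $0M, deviation payoff −$12.8M → loss $12.8M.
$258.3M: outcomes coincide → loss $0M.
$137M: outcomes coincide → loss $0M.
$76.6M: outcomes coincide → loss $0M.
Total loss = $97.1M + $12.8M = $109.9M.

$109.9M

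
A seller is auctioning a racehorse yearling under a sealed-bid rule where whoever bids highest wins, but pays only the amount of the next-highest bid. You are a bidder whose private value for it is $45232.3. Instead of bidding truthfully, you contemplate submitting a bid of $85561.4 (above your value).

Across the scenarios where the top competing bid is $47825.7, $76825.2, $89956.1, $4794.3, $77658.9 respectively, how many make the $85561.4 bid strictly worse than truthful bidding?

The deviation hurts exactly when the highest competing bid lies strictly between $45232.3 and $85561.4 — overbidding then wins at a price above your value.
$47825.7: inside the interval → strictly worse (loss $2593.4).
$76825.2: inside the interval → strictly worse (loss $31592.9).
$89956.1: above both → same outcome either way.
$4794.3: below both → same outcome either way.
$77658.9: inside the interval → strictly worse (loss $32426.6).
Count: 3.

3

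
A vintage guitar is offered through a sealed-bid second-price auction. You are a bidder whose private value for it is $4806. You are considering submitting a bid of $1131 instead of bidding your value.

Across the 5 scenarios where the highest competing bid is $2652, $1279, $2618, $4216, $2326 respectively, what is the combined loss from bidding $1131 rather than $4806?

The deviation costs you only when the competing bid falls strictly between $1131 and $4806; elsewhere both bids give the same outcome.
$2652: truthful payoff $2154, deviation payoff $0 → loss $2154.
$1279: truthful payoff $3527, deviation payoff $0 → loss $3527.
$2618: truthful payoff $2188, deviation payoff $0 → loss $2188.
$4216: truthful payoff $590, deviation payoff $0 → loss $590.
$2326: truthful payoff $2480, deviation payoff $0 → loss $2480.
Total loss = $2154 + $3527 + $2188 + $590 + $2480 = $10939.

$10939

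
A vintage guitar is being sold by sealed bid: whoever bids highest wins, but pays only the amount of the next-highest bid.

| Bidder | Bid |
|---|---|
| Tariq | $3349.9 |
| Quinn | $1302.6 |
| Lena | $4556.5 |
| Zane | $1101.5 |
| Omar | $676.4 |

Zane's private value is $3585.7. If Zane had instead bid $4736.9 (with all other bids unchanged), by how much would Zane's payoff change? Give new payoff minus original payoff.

−$970.8

The highest bid among the other bidders is $4556.5; Zane's bid doesn't change that.
Original bid $1101.5: Zane is not highest (top rival bid is $4556.5); payoff $0.
Alternative bid $4736.9: Zane is highest, pays the top rival bid $4556.5; payoff $3585.7 − $4556.5 = −$970.8.
Change in payoff = −$970.8 − ($0) = −$970.8.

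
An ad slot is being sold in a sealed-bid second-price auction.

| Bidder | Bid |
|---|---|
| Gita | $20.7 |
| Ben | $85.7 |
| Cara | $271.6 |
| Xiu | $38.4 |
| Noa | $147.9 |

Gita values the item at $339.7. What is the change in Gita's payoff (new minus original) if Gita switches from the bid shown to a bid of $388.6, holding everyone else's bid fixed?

$68.1

The highest bid among the other bidders is $271.6; Gita's bid doesn't change that.
Original bid $20.7: Gita is not highest (top rival bid is $271.6); payoff $0.
Alternative bid $388.6: Gita is highest, pays the top rival bid $271.6; payoff $339.7 − $271.6 = $68.1.
Change in payoff = $68.1 − ($0) = $68.1.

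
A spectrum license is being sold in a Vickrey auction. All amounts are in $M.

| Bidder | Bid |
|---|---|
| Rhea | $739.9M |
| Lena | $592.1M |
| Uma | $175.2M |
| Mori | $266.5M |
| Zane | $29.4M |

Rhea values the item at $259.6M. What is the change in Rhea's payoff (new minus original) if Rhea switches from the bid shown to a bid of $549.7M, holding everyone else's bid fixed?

The highest bid among the other bidders is $592.1M; Rhea's bid doesn't change that.
Original bid $739.9M: Rhea is highest, pays the top rival bid $592.1M; payoff $259.6M − $592.1M = −$332.5M.
Alternative bid $549.7M: Rhea is not highest (top rival bid is $592.1M); payoff $0M.
Change in payoff = $0M − (−$332.5M) = $332.5M.

$332.5M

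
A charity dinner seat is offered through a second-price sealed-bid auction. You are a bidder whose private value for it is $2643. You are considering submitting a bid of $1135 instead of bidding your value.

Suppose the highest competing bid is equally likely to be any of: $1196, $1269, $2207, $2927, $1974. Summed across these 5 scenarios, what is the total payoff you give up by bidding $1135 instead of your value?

The deviation costs you only when the competing bid falls strictly between $1135 and $2643; elsewhere both bids give the same outcome.
$1196: truthful payoff $1447, deviation payoff $0 → loss $1447.
$1269: truthful payoff $1374, deviation payoff $0 → loss $1374.
$2207: truthful payoff $436, deviation payoff $0 → loss $436.
$2927: outcomes coincide → loss $0.
$1974: truthful payoff $669, deviation payoff $0 → loss $669.
Total loss = $1447 + $1374 + $436 + $669 = $3926.
In a second-price auction your bid sets only whether you win, not what you pay, so bidding your true value is weakly dominant.

$3926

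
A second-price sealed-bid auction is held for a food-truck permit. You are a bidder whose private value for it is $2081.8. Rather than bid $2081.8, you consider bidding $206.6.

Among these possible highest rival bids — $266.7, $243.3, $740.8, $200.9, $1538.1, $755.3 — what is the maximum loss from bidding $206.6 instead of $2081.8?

$1838.5

$266.7: truthful gives $1815.1, deviation gives $0 → loss $1815.1.
$243.3: truthful gives $1838.5, deviation gives $0 → loss $1838.5.
$740.8: truthful gives $1341, deviation gives $0 → loss $1341.
$200.9: same outcome either way → loss $0.
$1538.1: truthful gives $543.7, deviation gives $0 → loss $543.7.
$755.3: truthful gives $1326.5, deviation gives $0 → loss $1326.5.
Maximum loss: $1838.5.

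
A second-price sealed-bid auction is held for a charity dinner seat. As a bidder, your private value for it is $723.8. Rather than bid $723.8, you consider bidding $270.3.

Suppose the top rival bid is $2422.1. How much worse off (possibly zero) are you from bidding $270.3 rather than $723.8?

$0

Bidding your value $723.8: you lose (since $723.8 < $2422.1). Payoff $0.
Bidding $270.3: you lose. Payoff $0.
Difference = $0 − $0 = $0; both bids lead to the same outcome because the competing bid is above both your value and your alternative bid.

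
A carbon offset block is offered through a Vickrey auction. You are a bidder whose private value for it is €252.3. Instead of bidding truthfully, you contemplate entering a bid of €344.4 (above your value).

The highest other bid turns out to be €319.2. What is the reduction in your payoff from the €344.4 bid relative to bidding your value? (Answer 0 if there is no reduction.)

Bidding your value €252.3: you lose (since €252.3 < €319.2). Payoff €0.
Bidding €344.4: you win and pay €319.2. Payoff €252.3 − €319.2 = −€66.9.
The competing bid €319.2 lies between your value and your inflated bid, so overbidding wins an item priced above your value.
Loss from deviating = €0 − (−€66.9) = €66.9.
Because the price is fixed by the runner-up's bid, deviating from your value can only change a good outcome into a bad one — never the reverse.

€66.9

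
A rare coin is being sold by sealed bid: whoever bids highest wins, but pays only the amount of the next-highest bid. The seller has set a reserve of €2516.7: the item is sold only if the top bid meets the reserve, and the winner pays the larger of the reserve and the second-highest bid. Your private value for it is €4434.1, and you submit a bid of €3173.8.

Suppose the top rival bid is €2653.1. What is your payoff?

€1781

Your bid €3173.8 is the highest and exceeds the reserve.
Price = max(second-highest bid, reserve) = max(€2653.1, €2516.7) = €2653.1.
Payoff = €4434.1 − €2653.1 = €1781.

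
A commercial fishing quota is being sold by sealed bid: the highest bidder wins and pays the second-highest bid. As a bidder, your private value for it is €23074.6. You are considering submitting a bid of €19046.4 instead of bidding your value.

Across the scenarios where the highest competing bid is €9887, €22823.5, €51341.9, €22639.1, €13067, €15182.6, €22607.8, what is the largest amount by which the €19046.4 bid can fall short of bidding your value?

€9887: same outcome either way → loss €0.
€22823.5: truthful gives €251.1, deviation gives €0 → loss €251.1.
€51341.9: same outcome either way → loss €0.
€22639.1: truthful gives €435.5, deviation gives €0 → loss €435.5.
€13067: same outcome either way → loss €0.
€15182.6: same outcome either way → loss €0.
€22607.8: truthful gives €466.8, deviation gives €0 → loss €466.8.
Maximum loss: €466.8.

€466.8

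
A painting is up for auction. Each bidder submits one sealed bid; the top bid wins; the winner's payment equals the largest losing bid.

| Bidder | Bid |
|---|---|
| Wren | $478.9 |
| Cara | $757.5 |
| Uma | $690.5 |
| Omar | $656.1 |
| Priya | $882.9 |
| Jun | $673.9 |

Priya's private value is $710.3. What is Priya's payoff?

Highest bid: Priya at $882.9, so Priya wins.
Second-highest bid: Cara at $757.5 — that is the price the winner pays.
Priya's payoff = value − price = $710.3 − $757.5 = −$47.2.

−$47.2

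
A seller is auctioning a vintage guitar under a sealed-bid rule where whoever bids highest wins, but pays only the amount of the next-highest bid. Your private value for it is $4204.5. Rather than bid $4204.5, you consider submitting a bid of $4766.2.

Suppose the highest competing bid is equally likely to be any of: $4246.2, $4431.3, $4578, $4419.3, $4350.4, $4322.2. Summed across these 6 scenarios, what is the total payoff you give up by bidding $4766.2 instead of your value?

The deviation costs you only when the competing bid falls strictly between $4204.5 and $4766.2; elsewhere both bids give the same outcome.
$4246.2: truthful payoff $0, deviation payoff −$41.7 → loss $41.7.
$4431.3: truthful payoff $0, deviation payoff −$226.8 → loss $226.8.
$4578: truthful payoff $0, deviation payoff −$373.5 → loss $373.5.
$4419.3: truthful payoff $0, deviation payoff −$214.8 → loss $214.8.
$4350.4: truthful payoff $0, deviation payoff −$145.9 → loss $145.9.
$4322.2: truthful payoff $0, deviation payoff −$117.7 → loss $117.7.
Total loss = $41.7 + $226.8 + $373.5 + $214.8 + $145.9 + $117.7 = $1120.4.

$1120.4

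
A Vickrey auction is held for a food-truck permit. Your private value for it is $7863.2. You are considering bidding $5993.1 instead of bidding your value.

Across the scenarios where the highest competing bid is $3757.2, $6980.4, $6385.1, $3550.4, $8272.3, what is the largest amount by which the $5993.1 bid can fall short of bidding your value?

$1478.1

$3757.2: same outcome either way → loss $0.
$6980.4: truthful gives $882.8, deviation gives $0 → loss $882.8.
$6385.1: truthful gives $1478.1, deviation gives $0 → loss $1478.1.
$3550.4: same outcome either way → loss $0.
$8272.3: same outcome either way → loss $0.
Maximum loss: $1478.1.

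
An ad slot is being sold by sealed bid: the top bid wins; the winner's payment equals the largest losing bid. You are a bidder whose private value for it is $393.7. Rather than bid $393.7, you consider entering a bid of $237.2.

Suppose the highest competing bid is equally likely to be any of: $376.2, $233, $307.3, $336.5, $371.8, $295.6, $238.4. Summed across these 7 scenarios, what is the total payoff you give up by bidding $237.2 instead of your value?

The deviation costs you only when the competing bid falls strictly between $237.2 and $393.7; elsewhere both bids give the same outcome.
$376.2: truthful payoff $17.5, deviation payoff $0 → loss $17.5.
$233: outcomes coincide → loss $0.
$307.3: truthful payoff $86.4, deviation payoff $0 → loss $86.4.
$336.5: truthful payoff $57.2, deviation payoff $0 → loss $57.2.
$371.8: truthful payoff $21.9, deviation payoff $0 → loss $21.9.
$295.6: truthful payoff $98.1, deviation payoff $0 → loss $98.1.
$238.4: truthful payoff $155.3, deviation payoff $0 → loss $155.3.
Total loss = $17.5 + $86.4 + $57.2 + $21.9 + $98.1 + $155.3 = $436.4.

$436.4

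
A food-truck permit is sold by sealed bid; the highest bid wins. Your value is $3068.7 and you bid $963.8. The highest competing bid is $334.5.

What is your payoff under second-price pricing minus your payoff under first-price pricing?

You have the highest bid, so you win under either rule.
Second-price: pay $334.5 → payoff $2734.2.
First-price: pay your own bid $963.8 → payoff $2104.9.
Difference = $2734.2 − ($2104.9) = $629.3.

$629.3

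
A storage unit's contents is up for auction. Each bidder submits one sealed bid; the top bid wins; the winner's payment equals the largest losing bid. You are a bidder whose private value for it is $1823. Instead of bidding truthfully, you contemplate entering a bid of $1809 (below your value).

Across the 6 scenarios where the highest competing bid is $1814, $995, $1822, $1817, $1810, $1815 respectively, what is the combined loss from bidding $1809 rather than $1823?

$37

The deviation costs you only when the competing bid falls strictly between $1809 and $1823; elsewhere both bids give the same outcome.
$1814: truthful payoff $9, deviation payoff $0 → loss $9.
$995: outcomes coincide → loss $0.
$1822: truthful payoff $1, deviation payoff $0 → loss $1.
$1817: truthful payoff $6, deviation payoff $0 → loss $6.
$1810: truthful payoff $13, deviation payoff $0 → loss $13.
$1815: truthful payoff $8, deviation payoff $0 → loss $8.
Total loss = $9 + $1 + $6 + $13 + $8 = $37.
Because the price is fixed by the runner-up's bid, deviating from your value can only change a good outcome into a bad one — never the reverse.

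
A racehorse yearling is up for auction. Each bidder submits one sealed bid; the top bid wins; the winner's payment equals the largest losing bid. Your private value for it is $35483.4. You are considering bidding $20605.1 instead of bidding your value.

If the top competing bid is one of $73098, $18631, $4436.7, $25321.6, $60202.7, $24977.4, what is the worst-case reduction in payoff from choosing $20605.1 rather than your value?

$10506

$73098: same outcome either way → loss $0.
$18631: same outcome either way → loss $0.
$4436.7: same outcome either way → loss $0.
$25321.6: truthful gives $10161.8, deviation gives $0 → loss $10161.8.
$60202.7: same outcome either way → loss $0.
$24977.4: truthful gives $10506, deviation gives $0 → loss $10506.
Maximum loss: $10506.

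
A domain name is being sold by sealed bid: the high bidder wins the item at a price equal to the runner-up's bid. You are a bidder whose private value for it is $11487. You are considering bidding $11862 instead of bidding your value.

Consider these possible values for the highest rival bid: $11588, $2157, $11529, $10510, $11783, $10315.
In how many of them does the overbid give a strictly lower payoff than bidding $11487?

3

The deviation hurts exactly when the highest competing bid lies strictly between $11487 and $11862 — overbidding then wins at a price above your value.
$11588: inside the interval → strictly worse (loss $101).
$2157: below both → same outcome either way.
$11529: inside the interval → strictly worse (loss $42).
$10510: below both → same outcome either way.
$11783: inside the interval → strictly worse (loss $296).
$10315: below both → same outcome either way.
Count: 3.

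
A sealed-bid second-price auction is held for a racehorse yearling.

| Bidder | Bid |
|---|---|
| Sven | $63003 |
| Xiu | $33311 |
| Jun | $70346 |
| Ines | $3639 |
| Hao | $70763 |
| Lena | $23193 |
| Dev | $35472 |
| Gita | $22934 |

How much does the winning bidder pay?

Highest bid: Hao at $70763, so Hao wins.
Second-highest bid: Jun at $70346 — that is the price the winner pays.

$70346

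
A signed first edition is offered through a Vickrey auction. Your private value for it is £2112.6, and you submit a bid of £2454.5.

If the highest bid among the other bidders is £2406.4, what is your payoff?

Your bid £2454.5 exceeds the highest competing bid £2406.4, so you win.
In a second-price auction the winner pays the second-highest bid, £2406.4.
Payoff = value − price = £2112.6 − £2406.4 = −£293.8.

−£293.8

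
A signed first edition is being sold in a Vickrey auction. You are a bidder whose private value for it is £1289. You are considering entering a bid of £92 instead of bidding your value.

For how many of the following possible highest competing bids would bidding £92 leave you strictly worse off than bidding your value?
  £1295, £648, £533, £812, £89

3

The deviation hurts exactly when the highest competing bid lies strictly between £92 and £1289 — underbidding then forfeits a profitable win.
£1295: above both → same outcome either way.
£648: inside the interval → strictly worse (loss £641).
£533: inside the interval → strictly worse (loss £756).
£812: inside the interval → strictly worse (loss £477).
£89: below both → same outcome either way.
Count: 3.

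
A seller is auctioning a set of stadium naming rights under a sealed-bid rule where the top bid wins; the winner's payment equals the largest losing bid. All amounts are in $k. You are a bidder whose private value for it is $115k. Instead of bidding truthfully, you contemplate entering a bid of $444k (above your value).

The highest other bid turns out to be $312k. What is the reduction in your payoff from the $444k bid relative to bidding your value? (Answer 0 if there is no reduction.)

$197k

Bidding your value $115k: you lose (since $115k < $312k). Payoff $0k.
Bidding $444k: you win and pay $312k. Payoff $115k − $312k = −$197k.
The competing bid $312k lies between your value and your inflated bid, so overbidding wins an item priced above your value.
Loss from deviating = $0k − (−$197k) = $197k.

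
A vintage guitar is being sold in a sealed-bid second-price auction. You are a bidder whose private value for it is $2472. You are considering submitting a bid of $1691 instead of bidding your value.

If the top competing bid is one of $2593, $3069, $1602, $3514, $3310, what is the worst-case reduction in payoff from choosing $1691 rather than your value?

$0

$2593: same outcome either way → loss $0.
$3069: same outcome either way → loss $0.
$1602: same outcome either way → loss $0.
$3514: same outcome either way → loss $0.
$3310: same outcome either way → loss $0.
Maximum loss: $0.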